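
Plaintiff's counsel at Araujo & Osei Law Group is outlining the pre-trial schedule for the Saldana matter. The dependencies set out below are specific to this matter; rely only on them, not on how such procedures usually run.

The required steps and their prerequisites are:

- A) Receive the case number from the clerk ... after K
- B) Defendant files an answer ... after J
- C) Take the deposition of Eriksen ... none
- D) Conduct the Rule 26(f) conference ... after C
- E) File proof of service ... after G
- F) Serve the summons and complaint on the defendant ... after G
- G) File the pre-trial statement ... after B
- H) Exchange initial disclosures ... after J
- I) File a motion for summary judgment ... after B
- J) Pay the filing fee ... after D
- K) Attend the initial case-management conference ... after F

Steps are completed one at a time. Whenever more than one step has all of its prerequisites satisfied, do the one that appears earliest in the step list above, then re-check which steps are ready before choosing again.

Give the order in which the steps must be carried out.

C is the only step with nothing outstanding, so it goes first.
That leaves D as the only ready step → D.
Next only J has its prerequisites met → J.
Now B and H have their prerequisites met. B is listed earlier, so B next.
G, H and I are all available; G is listed earlier → G.
Ready: E, F, H and I. E is listed earlier → E.
Ready: F, H and I. F is listed earlier → F.
K now also ready, so the ready set is {H, I, K}; H is listed earlier → H.
Ready: I and K. I is listed earlier → I.
That leaves K as the only ready step → K.
A is the only step now ready → A.

C → D → J → B → G → E → F → H → I → K → A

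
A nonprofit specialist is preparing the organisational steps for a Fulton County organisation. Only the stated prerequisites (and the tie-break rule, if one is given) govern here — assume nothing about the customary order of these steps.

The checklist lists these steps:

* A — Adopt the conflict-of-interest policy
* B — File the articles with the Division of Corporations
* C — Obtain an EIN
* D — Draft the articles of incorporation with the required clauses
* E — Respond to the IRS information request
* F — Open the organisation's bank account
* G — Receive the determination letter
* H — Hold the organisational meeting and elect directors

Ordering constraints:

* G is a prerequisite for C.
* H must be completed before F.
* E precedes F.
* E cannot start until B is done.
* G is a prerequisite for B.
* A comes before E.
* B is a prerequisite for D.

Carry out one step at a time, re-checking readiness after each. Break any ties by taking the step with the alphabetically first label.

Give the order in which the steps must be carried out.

A → G → B → C → D → E → H → F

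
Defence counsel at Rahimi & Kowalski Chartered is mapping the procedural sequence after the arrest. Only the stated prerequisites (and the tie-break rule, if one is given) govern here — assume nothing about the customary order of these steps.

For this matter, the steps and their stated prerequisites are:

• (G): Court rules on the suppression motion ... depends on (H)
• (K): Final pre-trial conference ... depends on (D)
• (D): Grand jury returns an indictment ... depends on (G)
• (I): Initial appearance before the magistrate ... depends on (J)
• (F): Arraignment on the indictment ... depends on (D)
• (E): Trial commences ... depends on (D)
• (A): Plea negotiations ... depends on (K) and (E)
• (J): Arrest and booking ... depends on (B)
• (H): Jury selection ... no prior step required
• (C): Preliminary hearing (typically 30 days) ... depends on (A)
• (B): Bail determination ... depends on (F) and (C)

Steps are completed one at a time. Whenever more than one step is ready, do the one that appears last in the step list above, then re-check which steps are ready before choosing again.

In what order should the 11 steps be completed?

(H) has no prerequisites → (H) first.
(G) is the only step now ready → (G).
That leaves (D) as the only ready step → (D).
Ready: (E), (F) and (K). (E) is listed later → (E).
Ready: (F) and (K). (F) is listed later → (F).
(K) needed (D), now all done → (K).
(A) needed (E) and (K), now all done → (A).
Next only (C) has its prerequisites met → (C).
(B) needed (C) and (F), now all done → (B).
(J) needed (B), now all done → (J).
That leaves (I) as the only ready step → (I).

(H) → (G) → (D) → (E) → (F) → (K) → (A) → (C) → (B) → (J) → (I)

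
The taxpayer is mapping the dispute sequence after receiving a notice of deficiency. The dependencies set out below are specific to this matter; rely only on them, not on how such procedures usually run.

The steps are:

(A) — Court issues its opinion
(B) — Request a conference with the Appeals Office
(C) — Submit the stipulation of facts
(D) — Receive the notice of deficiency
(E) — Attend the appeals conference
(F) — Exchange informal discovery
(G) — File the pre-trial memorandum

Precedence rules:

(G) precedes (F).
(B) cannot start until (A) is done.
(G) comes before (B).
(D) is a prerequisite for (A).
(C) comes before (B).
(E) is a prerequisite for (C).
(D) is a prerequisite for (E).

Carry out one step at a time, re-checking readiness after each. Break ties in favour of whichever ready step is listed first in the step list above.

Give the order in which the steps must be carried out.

(D), (A), (E), (C), (G), (B), (F)

(D) and (G) have no prerequisites; (D) is listed earlier, so (D) is first.
(A) and (E) now also ready, so the ready set is {(A), (E), (G)}; (A) is listed earlier → (A).
(E) and (G) are both available; (E) is listed earlier → (E).
(C) and (G) are both available; (C) is listed earlier → (C).
Next only (G) has its prerequisites met → (G).
(B) and (F) are both available; (B) is listed earlier → (B).
Next only (F) has its prerequisites met → (F).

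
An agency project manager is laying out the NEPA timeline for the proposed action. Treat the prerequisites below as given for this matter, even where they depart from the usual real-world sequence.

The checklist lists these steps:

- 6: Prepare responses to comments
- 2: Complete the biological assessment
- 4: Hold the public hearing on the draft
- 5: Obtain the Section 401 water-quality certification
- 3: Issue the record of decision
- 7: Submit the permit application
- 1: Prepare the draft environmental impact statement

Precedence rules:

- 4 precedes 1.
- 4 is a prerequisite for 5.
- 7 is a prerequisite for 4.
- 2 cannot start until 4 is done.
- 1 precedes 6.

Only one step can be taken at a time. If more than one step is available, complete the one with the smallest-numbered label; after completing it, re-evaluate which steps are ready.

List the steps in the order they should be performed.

3 and 7 have no prerequisites; 3 has the earlier label, so 3 is first.
That leaves 7 as the only ready step → 7.
That leaves 4 as the only ready step → 4.
1, 2 and 5 are all available; 1 has the earlier label → 1.
Now 2, 5 and 6 have their prerequisites met. 2 has the earlier label, so 2 next.
Ready: 5 and 6. 5 has the earlier label → 5.
6 needed 1, now all done → 6.

3 → 7 → 4 → 1 → 2 → 5 → 6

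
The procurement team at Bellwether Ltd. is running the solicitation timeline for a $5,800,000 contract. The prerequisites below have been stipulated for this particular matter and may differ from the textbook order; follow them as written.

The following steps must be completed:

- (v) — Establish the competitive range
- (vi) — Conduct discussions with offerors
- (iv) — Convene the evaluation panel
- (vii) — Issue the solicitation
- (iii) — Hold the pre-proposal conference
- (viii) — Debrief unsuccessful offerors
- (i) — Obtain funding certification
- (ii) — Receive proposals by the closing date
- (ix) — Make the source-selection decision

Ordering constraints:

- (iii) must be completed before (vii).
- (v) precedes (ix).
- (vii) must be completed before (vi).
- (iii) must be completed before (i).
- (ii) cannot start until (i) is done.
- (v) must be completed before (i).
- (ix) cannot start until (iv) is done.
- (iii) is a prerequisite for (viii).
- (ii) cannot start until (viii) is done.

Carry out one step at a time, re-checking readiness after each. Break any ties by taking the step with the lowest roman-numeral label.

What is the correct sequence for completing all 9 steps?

(iii) → (iv) → (v) → (i) → (vii) → (vi) → (viii) → (ii) → (ix)

Nothing is required for (iii), (iv) and (v). (iii) has the earlier label → (iii) first.
(iv), (v), (vii) and (viii) are all available; (iv) has the earlier label → (iv).
Ready: (v), (vii) and (viii). (v) has the earlier label → (v).
(i), (vii), (viii) and (ix) are all available; (i) has the earlier label → (i).
(vii), (viii) and (ix) are all available; (vii) has the earlier label → (vii).
(vi) now also ready, so the ready set is {(vi), (viii), (ix)}; (vi) has the earlier label → (vi).
Now (viii) and (ix) have their prerequisites met. (viii) has the earlier label, so (viii) next.
(ii) now also ready, so the ready set is {(ii), (ix)}; (ii) has the earlier label → (ii).
(ix) needed (iv) and (v), now all done → (ix).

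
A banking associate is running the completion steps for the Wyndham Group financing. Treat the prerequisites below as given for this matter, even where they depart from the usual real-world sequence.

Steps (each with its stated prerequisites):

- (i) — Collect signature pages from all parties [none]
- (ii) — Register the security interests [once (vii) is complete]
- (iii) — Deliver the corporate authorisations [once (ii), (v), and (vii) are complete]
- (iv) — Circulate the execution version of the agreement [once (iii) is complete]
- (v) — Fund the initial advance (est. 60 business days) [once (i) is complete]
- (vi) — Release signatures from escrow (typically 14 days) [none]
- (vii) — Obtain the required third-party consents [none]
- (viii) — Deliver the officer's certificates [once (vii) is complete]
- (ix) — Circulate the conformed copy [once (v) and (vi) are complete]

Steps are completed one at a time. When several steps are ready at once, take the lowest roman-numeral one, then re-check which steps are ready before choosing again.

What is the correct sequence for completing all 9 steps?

(i), (vi) and (vii) have no prerequisites; (i) has the earlier label, so (i) is first.
Now (v), (vi) and (vii) have their prerequisites met. (v) has the earlier label, so (v) next.
Ready: (vi) and (vii). (vi) has the earlier label → (vi).
(ix) now also ready, so the ready set is {(vii), (ix)}; (vii) has the earlier label → (vii).
Ready: (ii), (viii) and (ix). (ii) has the earlier label → (ii).
(iii), (viii) and (ix) are all available; (iii) has the earlier label → (iii).
(iv) now also ready, so the ready set is {(iv), (viii), (ix)}; (iv) has the earlier label → (iv).
Ready: (viii) and (ix). (viii) has the earlier label → (viii).
(ix) needed (v) and (vi), now all done → (ix).

(i) (v) (vi) (vii) (ii) (iii) (iv) (viii) (ix)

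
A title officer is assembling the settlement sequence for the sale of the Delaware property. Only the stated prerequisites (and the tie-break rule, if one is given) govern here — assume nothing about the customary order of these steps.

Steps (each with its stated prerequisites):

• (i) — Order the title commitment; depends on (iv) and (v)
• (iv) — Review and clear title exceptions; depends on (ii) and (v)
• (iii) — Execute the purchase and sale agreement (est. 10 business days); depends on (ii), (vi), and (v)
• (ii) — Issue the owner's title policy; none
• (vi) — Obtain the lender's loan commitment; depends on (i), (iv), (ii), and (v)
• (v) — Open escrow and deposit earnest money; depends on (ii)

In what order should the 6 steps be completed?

(ii) → (v) → (iv) → (i) → (vi) → (iii)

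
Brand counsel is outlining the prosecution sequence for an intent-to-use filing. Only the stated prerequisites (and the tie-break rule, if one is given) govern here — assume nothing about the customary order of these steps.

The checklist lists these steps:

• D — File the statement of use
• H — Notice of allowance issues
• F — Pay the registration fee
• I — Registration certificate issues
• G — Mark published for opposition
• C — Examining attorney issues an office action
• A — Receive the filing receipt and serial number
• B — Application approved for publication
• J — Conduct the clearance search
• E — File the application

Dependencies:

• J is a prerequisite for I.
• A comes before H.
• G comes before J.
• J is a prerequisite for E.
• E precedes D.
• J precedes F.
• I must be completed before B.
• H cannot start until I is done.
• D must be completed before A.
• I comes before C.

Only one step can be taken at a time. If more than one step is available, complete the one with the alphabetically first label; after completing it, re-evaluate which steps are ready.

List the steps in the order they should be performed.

G → J → E → D → A → F → I → B → C → H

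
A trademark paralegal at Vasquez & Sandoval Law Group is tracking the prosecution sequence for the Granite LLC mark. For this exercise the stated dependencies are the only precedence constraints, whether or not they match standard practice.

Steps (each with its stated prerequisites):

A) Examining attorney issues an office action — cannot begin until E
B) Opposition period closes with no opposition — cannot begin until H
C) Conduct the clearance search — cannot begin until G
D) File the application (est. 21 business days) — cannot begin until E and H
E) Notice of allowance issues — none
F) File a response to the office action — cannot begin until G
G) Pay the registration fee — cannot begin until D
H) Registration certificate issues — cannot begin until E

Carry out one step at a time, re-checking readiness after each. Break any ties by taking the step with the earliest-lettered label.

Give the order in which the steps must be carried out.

E, A, H, B, D, G, C, F

Only E has no prerequisites, so it is first.
A and H are both available; A has the earlier label → A.
Next only H has its prerequisites met → H.
Now B and D have their prerequisites met. B has the earlier label, so B next.
D needed E and H, now all done → D.
G needed D, now all done → G.
Ready: C and F. C has the earlier label → C.
F is the only step now ready → F.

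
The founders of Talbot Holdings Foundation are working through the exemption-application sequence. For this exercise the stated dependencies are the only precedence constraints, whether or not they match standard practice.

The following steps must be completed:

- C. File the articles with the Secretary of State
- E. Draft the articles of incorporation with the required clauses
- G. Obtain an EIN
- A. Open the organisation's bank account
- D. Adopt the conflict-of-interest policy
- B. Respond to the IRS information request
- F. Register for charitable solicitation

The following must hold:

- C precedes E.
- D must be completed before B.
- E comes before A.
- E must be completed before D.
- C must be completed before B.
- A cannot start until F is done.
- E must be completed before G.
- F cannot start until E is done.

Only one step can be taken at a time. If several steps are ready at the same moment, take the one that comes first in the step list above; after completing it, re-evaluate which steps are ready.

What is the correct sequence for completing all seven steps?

C is the only step with nothing outstanding, so it goes first.
E needed C, now all done → E.
G, D and F are all available; G is listed earlier → G.
D and F are both available; D is listed earlier → D.
Ready: B and F. B is listed earlier → B.
F is the only step now ready → F.
A needed E and F, now all done → A.

C E G D B F A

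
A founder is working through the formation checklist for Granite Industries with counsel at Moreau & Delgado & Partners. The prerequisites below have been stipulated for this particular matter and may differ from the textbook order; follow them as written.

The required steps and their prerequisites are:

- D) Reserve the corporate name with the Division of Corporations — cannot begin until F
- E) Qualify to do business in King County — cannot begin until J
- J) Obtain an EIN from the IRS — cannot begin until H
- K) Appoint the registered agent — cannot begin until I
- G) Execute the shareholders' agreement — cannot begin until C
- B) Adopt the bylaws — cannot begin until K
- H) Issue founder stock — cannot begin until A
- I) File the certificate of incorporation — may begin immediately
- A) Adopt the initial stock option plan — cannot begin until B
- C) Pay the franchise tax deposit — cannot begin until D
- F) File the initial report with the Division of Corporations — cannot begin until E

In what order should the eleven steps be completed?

Only I has no prerequisites, so it is first.
That leaves K as the only ready step → K.
B needed K, now all done → B.
A needed B, now all done → A.
Next only H has its prerequisites met → H.
J needed H, now all done → J.
That leaves E as the only ready step → E.
F needed E, now all done → F.
That leaves D as the only ready step → D.
That leaves C as the only ready step → C.
G needed C, now all done → G.

I, K, B, A, H, J, E, F, D, C, G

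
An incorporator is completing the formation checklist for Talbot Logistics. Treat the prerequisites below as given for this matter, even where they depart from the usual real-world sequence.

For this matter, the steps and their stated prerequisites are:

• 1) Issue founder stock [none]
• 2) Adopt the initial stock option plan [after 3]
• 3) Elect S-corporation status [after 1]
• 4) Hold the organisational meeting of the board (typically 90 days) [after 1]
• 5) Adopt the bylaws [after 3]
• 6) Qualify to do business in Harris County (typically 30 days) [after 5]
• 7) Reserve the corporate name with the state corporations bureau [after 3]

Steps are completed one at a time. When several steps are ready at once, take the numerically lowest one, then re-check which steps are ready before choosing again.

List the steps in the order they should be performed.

1 3 2 4 5 6 7

1 is the only step with nothing outstanding, so it goes first.
3 and 4 are both available; 3 has the earlier label → 3.
2, 4, 5 and 7 are all available; 2 has the earlier label → 2.
4, 5 and 7 are all available; 4 has the earlier label → 4.
5 and 7 are both available; 5 has the earlier label → 5.
6 now also ready, so the ready set is {6, 7}; 6 has the earlier label → 6.
7 needed 3, now all done → 7.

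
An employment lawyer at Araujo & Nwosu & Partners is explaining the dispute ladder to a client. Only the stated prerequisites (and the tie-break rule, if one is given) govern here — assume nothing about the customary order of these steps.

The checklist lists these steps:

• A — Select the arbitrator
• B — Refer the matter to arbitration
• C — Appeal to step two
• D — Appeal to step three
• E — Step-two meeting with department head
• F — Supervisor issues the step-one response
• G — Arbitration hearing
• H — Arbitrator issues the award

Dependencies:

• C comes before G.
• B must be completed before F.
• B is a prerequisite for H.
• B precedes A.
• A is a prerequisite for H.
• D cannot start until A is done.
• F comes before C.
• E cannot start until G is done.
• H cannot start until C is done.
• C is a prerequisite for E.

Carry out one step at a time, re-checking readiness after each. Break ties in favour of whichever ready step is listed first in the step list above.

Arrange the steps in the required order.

B has no prerequisites → B first.
Ready: A and F. A is listed earlier → A.
Ready: D and F. D is listed earlier → D.
That leaves F as the only ready step → F.
Next only C has its prerequisites met → C.
G and H are both available; G is listed earlier → G.
E now also ready, so the ready set is {E, H}; E is listed earlier → E.
H needed A, B and C, now all done → H.

B A D F C G E H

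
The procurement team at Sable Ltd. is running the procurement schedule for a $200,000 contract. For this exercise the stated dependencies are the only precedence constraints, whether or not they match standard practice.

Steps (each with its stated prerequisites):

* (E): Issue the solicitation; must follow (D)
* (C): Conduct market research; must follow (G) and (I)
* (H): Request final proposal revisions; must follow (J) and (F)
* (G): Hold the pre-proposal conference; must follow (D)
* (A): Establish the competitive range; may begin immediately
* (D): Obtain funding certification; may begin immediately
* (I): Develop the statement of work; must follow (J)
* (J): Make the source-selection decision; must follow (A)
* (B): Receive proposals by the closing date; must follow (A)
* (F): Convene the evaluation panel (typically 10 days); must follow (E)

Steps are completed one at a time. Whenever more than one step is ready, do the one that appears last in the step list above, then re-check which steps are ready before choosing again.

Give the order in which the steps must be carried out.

Nothing is required for (D) and (A). (D) is listed later → (D) first.
(G) and (E) now also ready, so the ready set is {(A), (G), (E)}; (A) is listed later → (A).
Now (B), (J), (G) and (E) have their prerequisites met. (B) is listed later, so (B) next.
Now (J), (G) and (E) have their prerequisites met. (J) is listed later, so (J) next.
(I) now also ready, so the ready set is {(I), (G), (E)}; (I) is listed later → (I).
Ready: (G) and (E). (G) is listed later → (G).
Ready: (C) and (E). (C) is listed later → (C).
(E) needed (D), now all done → (E).
(F) needed (E), now all done → (F).
(H) needed (F) and (J), now all done → (H).

(D) → (A) → (B) → (J) → (I) → (G) → (C) → (E) → (F) → (H)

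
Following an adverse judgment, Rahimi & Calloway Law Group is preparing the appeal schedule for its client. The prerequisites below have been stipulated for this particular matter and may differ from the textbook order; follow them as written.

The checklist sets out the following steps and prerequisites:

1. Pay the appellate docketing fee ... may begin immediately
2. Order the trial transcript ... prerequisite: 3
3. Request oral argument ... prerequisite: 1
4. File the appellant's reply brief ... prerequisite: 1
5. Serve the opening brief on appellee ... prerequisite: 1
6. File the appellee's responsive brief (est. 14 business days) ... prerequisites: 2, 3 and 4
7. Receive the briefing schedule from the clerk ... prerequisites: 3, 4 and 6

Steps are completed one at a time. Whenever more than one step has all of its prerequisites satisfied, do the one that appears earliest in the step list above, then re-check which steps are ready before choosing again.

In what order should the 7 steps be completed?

Only 1 has no prerequisites, so it is first.
Now 3, 4 and 5 have their prerequisites met. 3 is listed earlier, so 3 next.
2 now also ready, so the ready set is {2, 4, 5}; 2 is listed earlier → 2.
Ready: 4 and 5. 4 is listed earlier → 4.
6 now also ready, so the ready set is {5, 6}; 5 is listed earlier → 5.
Next only 6 has its prerequisites met → 6.
Next only 7 has its prerequisites met → 7.

1, 3, 2, 4, 5, 6, 7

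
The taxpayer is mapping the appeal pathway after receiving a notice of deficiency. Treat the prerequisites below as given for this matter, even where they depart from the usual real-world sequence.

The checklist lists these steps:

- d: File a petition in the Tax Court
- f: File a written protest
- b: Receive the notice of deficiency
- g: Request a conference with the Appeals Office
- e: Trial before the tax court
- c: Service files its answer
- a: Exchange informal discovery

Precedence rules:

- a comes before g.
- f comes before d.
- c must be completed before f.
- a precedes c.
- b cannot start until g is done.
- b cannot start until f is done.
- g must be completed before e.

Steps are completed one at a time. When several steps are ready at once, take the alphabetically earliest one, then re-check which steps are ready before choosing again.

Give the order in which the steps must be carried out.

a, c, f, d, g, b, e

a is the only step with nothing outstanding, so it goes first.
c and g are both available; c has the earlier label → c.
Now f and g have their prerequisites met. f has the earlier label, so f next.
Now d and g have their prerequisites met. d has the earlier label, so d next.
g needed a, now all done → g.
Ready: b and e. b has the earlier label → b.
Next only e has its prerequisites met → e.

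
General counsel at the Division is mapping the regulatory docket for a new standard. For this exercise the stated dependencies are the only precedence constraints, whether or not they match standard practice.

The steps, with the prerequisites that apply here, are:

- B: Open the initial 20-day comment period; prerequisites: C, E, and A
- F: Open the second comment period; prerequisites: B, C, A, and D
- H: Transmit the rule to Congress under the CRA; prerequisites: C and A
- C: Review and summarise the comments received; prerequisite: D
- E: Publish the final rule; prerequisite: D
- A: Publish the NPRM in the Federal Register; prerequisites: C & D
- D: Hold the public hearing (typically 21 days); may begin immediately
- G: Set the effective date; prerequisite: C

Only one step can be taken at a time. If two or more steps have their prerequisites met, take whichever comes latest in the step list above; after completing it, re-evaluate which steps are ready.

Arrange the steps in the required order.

Only D has no prerequisites, so it is first.
E and C are both available; E is listed later → E.
Next only C has its prerequisites met → C.
Ready: G and A. G is listed later → G.
That leaves A as the only ready step → A.
Now H and B have their prerequisites met. H is listed later, so H next.
That leaves B as the only ready step → B.
That leaves F as the only ready step → F.

D E C G A H B F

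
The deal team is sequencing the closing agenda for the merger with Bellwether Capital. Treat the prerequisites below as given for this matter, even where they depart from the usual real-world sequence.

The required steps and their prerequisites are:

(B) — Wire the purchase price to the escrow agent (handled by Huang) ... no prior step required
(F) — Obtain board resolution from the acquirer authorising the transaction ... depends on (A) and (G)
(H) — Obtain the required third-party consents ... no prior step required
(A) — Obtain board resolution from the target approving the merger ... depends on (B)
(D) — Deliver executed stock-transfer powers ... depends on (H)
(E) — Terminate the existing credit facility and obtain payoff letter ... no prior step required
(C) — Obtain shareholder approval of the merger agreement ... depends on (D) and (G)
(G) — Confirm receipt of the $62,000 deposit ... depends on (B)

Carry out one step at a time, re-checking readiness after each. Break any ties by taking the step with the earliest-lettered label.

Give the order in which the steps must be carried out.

(B) → (A) → (E) → (G) → (F) → (H) → (D) → (C)

Nothing is required for (B), (E) and (H). (B) has the earlier label → (B) first.
(A) and (G) now also ready, so the ready set is {(A), (E), (G), (H)}; (A) has the earlier label → (A).
Ready: (E), (G) and (H). (E) has the earlier label → (E).
Now (G) and (H) have their prerequisites met. (G) has the earlier label, so (G) next.
(F) now also ready, so the ready set is {(F), (H)}; (F) has the earlier label → (F).
That leaves (H) as the only ready step → (H).
(D) needed (H), now all done → (D).
Next only (C) has its prerequisites met → (C).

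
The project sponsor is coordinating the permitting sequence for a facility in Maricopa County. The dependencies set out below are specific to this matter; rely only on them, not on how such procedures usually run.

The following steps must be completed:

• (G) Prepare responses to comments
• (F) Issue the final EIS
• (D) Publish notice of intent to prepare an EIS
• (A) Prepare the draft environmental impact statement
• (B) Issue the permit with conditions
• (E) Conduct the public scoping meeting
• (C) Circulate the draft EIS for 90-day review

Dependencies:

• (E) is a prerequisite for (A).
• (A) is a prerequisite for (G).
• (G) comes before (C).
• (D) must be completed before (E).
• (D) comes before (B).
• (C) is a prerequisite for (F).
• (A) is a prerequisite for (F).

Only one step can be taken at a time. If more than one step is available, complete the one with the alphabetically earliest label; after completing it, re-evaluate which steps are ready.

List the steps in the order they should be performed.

(D), (B), (E), (A), (G), (C), (F)

Only (D) has no prerequisites, so it is first.
Now (B) and (E) have their prerequisites met. (B) has the earlier label, so (B) next.
(E) is the only step now ready → (E).
(A) needed (E), now all done → (A).
(G) needed (A), now all done → (G).
(C) needed (G), now all done → (C).
(F) needed (A) and (C), now all done → (F).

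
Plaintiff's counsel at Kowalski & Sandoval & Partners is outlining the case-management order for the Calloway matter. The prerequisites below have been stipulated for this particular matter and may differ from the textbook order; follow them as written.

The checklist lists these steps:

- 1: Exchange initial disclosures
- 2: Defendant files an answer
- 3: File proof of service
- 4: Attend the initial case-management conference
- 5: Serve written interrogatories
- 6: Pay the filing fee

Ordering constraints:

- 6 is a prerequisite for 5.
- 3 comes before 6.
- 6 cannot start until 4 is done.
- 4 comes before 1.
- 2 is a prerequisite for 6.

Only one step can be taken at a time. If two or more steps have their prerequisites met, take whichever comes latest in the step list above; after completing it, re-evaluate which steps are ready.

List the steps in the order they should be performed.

4, 3 and 2 have no prerequisites; 4 is listed later, so 4 is first.
1 now also ready, so the ready set is {3, 2, 1}; 3 is listed later → 3.
2 and 1 are both available; 2 is listed later → 2.
6 now also ready, so the ready set is {6, 1}; 6 is listed later → 6.
5 now also ready, so the ready set is {5, 1}; 5 is listed later → 5.
1 is the only step now ready → 1.

4, 3, 2, 6, 5, 1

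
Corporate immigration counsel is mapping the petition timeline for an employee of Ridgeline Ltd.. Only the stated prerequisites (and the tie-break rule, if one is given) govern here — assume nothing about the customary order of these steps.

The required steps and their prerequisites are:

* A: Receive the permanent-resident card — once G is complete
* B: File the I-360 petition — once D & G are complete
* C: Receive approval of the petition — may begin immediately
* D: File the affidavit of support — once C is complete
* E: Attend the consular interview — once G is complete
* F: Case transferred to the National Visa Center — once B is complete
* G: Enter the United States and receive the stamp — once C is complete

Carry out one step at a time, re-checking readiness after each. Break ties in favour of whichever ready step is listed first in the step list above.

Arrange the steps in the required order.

C is the only step with nothing outstanding, so it goes first.
Ready: D and G. D is listed earlier → D.
That leaves G as the only ready step → G.
Now A, B and E have their prerequisites met. A is listed earlier, so A next.
Now B and E have their prerequisites met. B is listed earlier, so B next.
E and F are both available; E is listed earlier → E.
That leaves F as the only ready step → F.

C → D → G → A → B → E → F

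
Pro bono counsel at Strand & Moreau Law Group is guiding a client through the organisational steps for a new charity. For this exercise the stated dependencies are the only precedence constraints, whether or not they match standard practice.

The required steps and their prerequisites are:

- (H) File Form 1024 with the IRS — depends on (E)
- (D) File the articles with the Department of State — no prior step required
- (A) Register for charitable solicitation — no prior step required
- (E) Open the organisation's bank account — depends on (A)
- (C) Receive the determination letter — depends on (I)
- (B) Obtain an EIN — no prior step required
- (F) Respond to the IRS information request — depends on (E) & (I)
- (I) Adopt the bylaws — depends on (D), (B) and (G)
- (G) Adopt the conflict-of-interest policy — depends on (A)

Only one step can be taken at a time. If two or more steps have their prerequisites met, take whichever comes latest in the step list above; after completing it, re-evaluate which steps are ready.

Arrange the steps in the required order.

(B), (A) and (D) have no prerequisites; (B) is listed later, so (B) is first.
Now (A) and (D) have their prerequisites met. (A) is listed later, so (A) next.
Ready: (G), (E) and (D). (G) is listed later → (G).
(E) and (D) are both available; (E) is listed later → (E).
(H) now also ready, so the ready set is {(D), (H)}; (D) is listed later → (D).
Now (I) and (H) have their prerequisites met. (I) is listed later, so (I) next.
(F) and (C) now also ready, so the ready set is {(F), (C), (H)}; (F) is listed later → (F).
Ready: (C) and (H). (C) is listed later → (C).
(H) is the only step now ready → (H).

(B) → (A) → (G) → (E) → (D) → (I) → (F) → (C) → (H)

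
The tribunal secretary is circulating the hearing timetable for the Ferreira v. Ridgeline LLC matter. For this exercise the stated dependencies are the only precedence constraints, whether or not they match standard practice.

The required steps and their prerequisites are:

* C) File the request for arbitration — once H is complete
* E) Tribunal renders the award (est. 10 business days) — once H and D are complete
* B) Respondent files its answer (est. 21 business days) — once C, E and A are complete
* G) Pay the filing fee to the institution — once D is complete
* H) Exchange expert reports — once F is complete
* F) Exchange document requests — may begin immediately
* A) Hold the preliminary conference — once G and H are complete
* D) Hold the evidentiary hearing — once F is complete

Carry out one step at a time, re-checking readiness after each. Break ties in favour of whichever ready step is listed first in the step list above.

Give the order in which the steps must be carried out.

Only F has no prerequisites, so it is first.
H and D are both available; H is listed earlier → H.
Now C and D have their prerequisites met. C is listed earlier, so C next.
D needed F, now all done → D.
Now E and G have their prerequisites met. E is listed earlier, so E next.
Next only G has its prerequisites met → G.
That leaves A as the only ready step → A.
Next only B has its prerequisites met → B.

F, H, C, D, E, G, A, B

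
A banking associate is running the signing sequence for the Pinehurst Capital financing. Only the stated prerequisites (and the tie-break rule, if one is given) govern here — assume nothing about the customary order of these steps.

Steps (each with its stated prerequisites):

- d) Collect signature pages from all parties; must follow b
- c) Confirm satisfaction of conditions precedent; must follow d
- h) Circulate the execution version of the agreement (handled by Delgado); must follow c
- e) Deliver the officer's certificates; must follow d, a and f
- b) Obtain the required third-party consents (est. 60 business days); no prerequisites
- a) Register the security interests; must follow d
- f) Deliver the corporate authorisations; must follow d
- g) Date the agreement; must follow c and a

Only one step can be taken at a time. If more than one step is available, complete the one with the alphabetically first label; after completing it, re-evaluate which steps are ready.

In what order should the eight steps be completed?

Only b has no prerequisites, so it is first.
That leaves d as the only ready step → d.
Ready: a, c and f. a has the earlier label → a.
Ready: c and f. c has the earlier label → c.
g and h now also ready, so the ready set is {f, g, h}; f has the earlier label → f.
e now also ready, so the ready set is {e, g, h}; e has the earlier label → e.
Ready: g and h. g has the earlier label → g.
h needed c, now all done → h.

b d a c f e g h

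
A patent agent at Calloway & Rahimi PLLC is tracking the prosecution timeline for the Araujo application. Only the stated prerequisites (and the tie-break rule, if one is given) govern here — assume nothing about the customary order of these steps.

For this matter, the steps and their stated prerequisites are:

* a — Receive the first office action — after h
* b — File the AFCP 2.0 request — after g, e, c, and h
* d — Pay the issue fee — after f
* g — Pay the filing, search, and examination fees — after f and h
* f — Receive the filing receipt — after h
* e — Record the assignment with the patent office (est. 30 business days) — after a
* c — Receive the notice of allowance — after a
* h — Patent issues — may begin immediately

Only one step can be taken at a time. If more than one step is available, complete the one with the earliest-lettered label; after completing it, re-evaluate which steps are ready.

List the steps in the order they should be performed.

h a c e f d g b

h has no prerequisites → h first.
a and f are both available; a has the earlier label → a.
Ready: c, e and f. c has the earlier label → c.
Ready: e and f. e has the earlier label → e.
Next only f has its prerequisites met → f.
d and g are both available; d has the earlier label → d.
g is the only step now ready → g.
b needed c, e, g and h, now all done → b.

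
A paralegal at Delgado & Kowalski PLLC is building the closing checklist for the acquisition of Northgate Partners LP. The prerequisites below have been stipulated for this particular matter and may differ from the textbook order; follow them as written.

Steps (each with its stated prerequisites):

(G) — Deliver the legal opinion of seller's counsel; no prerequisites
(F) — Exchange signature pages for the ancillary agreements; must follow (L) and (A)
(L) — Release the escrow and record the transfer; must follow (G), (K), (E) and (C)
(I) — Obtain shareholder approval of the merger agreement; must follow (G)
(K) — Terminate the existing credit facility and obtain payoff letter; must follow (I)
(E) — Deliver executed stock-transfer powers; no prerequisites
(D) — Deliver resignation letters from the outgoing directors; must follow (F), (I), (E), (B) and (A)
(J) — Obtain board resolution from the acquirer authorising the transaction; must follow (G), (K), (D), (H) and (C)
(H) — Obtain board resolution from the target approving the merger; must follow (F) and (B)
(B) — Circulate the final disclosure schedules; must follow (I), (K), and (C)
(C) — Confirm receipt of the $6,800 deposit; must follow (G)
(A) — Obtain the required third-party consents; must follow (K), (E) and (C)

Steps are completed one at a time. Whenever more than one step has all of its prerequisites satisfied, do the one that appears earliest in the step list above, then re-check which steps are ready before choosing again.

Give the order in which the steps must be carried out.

(G) (I) (K) (E) (C) (L) (B) (A) (F) (D) (H) (J)

Nothing is required for (G) and (E). (G) is listed earlier → (G) first.
(I) and (C) now also ready, so the ready set is {(I), (E), (C)}; (I) is listed earlier → (I).
(K), (E) and (C) are all available; (K) is listed earlier → (K).
(E) and (C) are both available; (E) is listed earlier → (E).
(C) needed (G), now all done → (C).
Now (L), (B) and (A) have their prerequisites met. (L) is listed earlier, so (L) next.
Ready: (B) and (A). (B) is listed earlier → (B).
Next only (A) has its prerequisites met → (A).
(F) needed (L) and (A), now all done → (F).
Now (D) and (H) have their prerequisites met. (D) is listed earlier, so (D) next.
(H) needed (F) and (B), now all done → (H).
Next only (J) has its prerequisites met → (J).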